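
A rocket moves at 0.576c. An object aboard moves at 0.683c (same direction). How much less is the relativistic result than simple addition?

Classical: u' + v = 0.683 + 0.576 = 1.259c
Relativistic: u = (0.683 + 0.576)/(1 + 0.393408) = 1.259/1.393408 = 0.9035c
Difference: 1.259 - 0.9035 = 0.3555c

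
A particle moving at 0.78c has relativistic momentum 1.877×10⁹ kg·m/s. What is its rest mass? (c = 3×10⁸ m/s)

γ = 1/√(1 - 0.78²) = 1.598
v = 0.78 × 3×10⁸ = 2.340×10⁸ m/s
m = p/(γv) = 1.877×10⁹/(1.598 × 2.340×10⁸) = 5.020 kg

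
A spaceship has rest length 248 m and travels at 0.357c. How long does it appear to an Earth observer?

Proper length L₀ = 248 m
γ = 1/√(1 - 0.357²) = 1.0705
L = L₀/γ = 248/1.0705 = 231.7 m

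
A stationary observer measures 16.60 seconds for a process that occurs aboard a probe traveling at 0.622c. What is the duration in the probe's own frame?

Dilated time Δt = 16.60 seconds
γ = 1/√(1 - 0.622²) = 1.277
Δt₀ = Δt/γ = 16.60/1.277 = 13.00 seconds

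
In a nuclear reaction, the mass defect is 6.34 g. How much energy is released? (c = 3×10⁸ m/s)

Convert mass defect: Δm = 6.34 g = 0.00634 kg
E = Δm·c² = 0.00634 × (3×10⁸)²
= 0.00634 × 9×10¹⁶ = 5.706×10¹⁴ J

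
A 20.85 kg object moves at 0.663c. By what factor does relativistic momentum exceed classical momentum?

p_rel = γmv, p_class = mv
Ratio = γ = 1/√(1 - 0.663²) = 1.336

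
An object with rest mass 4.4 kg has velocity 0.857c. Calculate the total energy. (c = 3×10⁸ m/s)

γ = 1/√(1 - 0.857²) = 1.9406
mc² = 4.4 × (3×10⁸)² = 3.960×10¹⁷ J
E = γmc² = 1.9406 × 3.960×10¹⁷ = 7.685×10¹⁷ J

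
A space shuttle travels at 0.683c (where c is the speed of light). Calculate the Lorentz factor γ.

v/c = 0.683, so (v/c)² = 0.466489
1 - (v/c)² = 0.533511
γ = 1/√(0.533511) = 1.369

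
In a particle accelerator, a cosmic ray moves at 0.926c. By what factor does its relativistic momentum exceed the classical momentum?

p_rel = γmv, p_class = mv
Ratio = γ = 1/√(1 - 0.926²)
= 1/√(0.142524) = 2.649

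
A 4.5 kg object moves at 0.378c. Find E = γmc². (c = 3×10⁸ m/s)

γ = 1/√(1 - 0.378²) = 1.08014
mc² = 4.5 × (3×10⁸)² = 4.050×10¹⁷ J
E = γmc² = 1.08014 × 4.050×10¹⁷ = 4.375×10¹⁷ J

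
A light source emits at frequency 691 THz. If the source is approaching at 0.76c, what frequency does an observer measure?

β = v/c = 0.76
(1+β)/(1-β) = 1.76/0.24 = 7.333
Doppler factor = √(7.333) = 2.708
f_obs = 691 × 2.708 = 1871 THz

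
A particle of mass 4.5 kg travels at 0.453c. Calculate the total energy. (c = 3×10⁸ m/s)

γ = 1/√(1 - 0.453²) = 1.1217
mc² = 4.5 × (3×10⁸)² = 4.050×10¹⁷ J
E = γmc² = 1.1217 × 4.050×10¹⁷ = 4.543×10¹⁷ J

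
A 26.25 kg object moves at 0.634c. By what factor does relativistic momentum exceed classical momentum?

p_rel = γmv, p_class = mv
Ratio = γ = 1/√(1 - 0.634²) = 1.293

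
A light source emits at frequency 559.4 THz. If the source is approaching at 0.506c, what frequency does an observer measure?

β = v/c = 0.506
(1+β)/(1-β) = 1.506/0.494 = 3.049
Doppler factor = √(3.049) = 1.746
f_obs = 559.4 × 1.746 = 976.7 THz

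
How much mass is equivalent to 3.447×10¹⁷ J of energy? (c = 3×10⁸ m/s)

From E = mc², we get m = E/c²
c² = (3×10⁸)² = 9×10¹⁶ m²/s²
m = 3.447×10¹⁷ / 9×10¹⁶ = 3.830 kg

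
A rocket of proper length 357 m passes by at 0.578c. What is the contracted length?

Proper length L₀ = 357 m
γ = 1/√(1 - 0.578²) = 1.2254
L = L₀/γ = 357/1.2254 = 291.3 m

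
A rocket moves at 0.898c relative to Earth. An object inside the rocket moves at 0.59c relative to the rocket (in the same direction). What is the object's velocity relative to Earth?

u = (u' + v)/(1 + u'v/c²)
Numerator: 0.59 + 0.898 = 1.488
Denominator: 1 + 0.52982 = 1.52982
u = 1.488/1.52982 = 0.9727c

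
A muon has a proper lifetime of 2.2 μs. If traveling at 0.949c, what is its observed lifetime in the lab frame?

Proper lifetime τ₀ = 2.2 μs
γ = 1/√(1 - 0.949²) = 3.172
τ = γτ₀ = 3.172 × 2.2 μs = 6.978 μs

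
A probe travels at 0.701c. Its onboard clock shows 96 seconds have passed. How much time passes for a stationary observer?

Proper time Δt₀ = 96 seconds
γ = 1/√(1 - 0.701²) = 1.402
Δt = γΔt₀ = 1.402 × 96 = 134.6 seconds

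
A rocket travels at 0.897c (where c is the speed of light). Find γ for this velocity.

v/c = 0.897, so (v/c)² = 0.804609
1 - (v/c)² = 0.195391
γ = 1/√(0.195391) = 2.262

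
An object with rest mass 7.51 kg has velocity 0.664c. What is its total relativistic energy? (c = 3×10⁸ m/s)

γ = 1/√(1 - 0.664²) = 1.3374
mc² = 7.51 × (3×10⁸)² = 6.759×10¹⁷ J
E = γmc² = 1.3374 × 6.759×10¹⁷ = 9.039×10¹⁷ J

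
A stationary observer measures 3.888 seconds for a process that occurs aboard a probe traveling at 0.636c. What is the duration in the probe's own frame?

Dilated time Δt = 3.888 seconds
γ = 1/√(1 - 0.636²) = 1.296
Δt₀ = Δt/γ = 3.888/1.296 = 3.000 seconds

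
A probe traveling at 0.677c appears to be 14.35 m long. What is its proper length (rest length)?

Contracted length L = 14.35 m
γ = 1/√(1 - 0.677²) = 1.359
L₀ = γL = 1.359 × 14.35 = 19.50 m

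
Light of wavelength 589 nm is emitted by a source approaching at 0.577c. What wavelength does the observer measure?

β = 0.577
Wavelength Doppler factor = √(0.423/1.577) = √(0.2682) = 0.5179
λ_obs = 589 × 0.5179 = 305.0 nm (blueshift)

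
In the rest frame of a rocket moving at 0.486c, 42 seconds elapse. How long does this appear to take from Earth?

Proper time Δt₀ = 42 seconds
γ = 1/√(1 - 0.486²) = 1.1442
Δt = γΔt₀ = 1.1442 × 42 = 48.06 seconds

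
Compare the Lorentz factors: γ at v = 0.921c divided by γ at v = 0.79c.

γ₁ = 1/√(1 - 0.921²) = 2.567
γ₂ = 1/√(1 - 0.79²) = 1.631
γ₁/γ₂ = 2.567/1.631 = 1.574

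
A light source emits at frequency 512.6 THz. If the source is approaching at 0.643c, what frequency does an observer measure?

β = v/c = 0.643
(1+β)/(1-β) = 1.643/0.357 = 4.602
Doppler factor = √(4.602) = 2.145
f_obs = 512.6 × 2.145 = 1100 THz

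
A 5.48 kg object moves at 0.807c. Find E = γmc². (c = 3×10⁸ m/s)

γ = 1/√(1 - 0.807²) = 1.69333
mc² = 5.48 × (3×10⁸)² = 4.932×10¹⁷ J
E = γmc² = 1.69333 × 4.932×10¹⁷ = 8.352×10¹⁷ J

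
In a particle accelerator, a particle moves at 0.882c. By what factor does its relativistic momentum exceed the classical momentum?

p_rel = γmv, p_class = mv
Ratio = γ = 1/√(1 - 0.882²)
= 1/√(0.222076) = 2.122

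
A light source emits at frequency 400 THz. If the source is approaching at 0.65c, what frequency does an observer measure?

β = v/c = 0.65
(1+β)/(1-β) = 1.65/0.35 = 4.714
Doppler factor = √(4.714) = 2.1712
f_obs = 400 × 2.1712 = 868.5 THz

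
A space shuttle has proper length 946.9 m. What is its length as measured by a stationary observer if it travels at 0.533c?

Proper length L₀ = 946.9 m
γ = 1/√(1 - 0.533²) = 1.1819
L = L₀/γ = 946.9/1.1819 = 801.2 m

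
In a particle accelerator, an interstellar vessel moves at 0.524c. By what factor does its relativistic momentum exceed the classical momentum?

p_rel = γmv, p_class = mv
Ratio = γ = 1/√(1 - 0.524²)
= 1/√(0.725424) = 1.174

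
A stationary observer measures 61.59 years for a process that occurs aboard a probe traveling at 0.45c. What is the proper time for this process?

Dilated time Δt = 61.59 years
γ = 1/√(1 - 0.45²) = 1.1198
Δt₀ = Δt/γ = 61.59/1.1198 = 55.00 years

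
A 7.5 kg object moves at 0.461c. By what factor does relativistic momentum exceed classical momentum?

p_rel = γmv, p_class = mv
Ratio = γ = 1/√(1 - 0.461²) = 1.127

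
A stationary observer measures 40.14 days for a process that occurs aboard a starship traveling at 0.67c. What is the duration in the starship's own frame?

Dilated time Δt = 40.14 days
γ = 1/√(1 - 0.67²) = 1.347
Δt₀ = Δt/γ = 40.14/1.347 = 29.80 days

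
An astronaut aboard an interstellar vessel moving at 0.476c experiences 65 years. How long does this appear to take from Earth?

Proper time Δt₀ = 65 years
γ = 1/√(1 - 0.476²) = 1.137
Δt = γΔt₀ = 1.137 × 65 = 73.91 years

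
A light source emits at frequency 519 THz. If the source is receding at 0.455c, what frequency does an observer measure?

β = v/c = 0.455
(1-β)/(1+β) = 0.545/1.455 = 0.3746
Doppler factor = √(0.3746) = 0.6120
f_obs = 519 × 0.6120 = 317.6 THz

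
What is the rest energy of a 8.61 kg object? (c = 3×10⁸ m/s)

c² = (3×10⁸)² = 9.000×10¹⁶ m²/s²
E₀ = mc² = 8.61 × 9.000×10¹⁶ = 7.749×10¹⁷ J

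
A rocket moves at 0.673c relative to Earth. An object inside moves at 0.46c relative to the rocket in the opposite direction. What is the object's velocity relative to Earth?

Object's velocity in rocket frame is u' = -0.46c
u = (u' + v)/(1 + u'v/c²) = (v - 0.46)/(1 - 0.46·v/c²)
Numerator: 0.673 - 0.46 = 0.213
Denominator: 1 - 0.30958 = 0.69042
u = 0.213/0.69042 = 0.3085c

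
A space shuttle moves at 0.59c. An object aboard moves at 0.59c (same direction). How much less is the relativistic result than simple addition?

Classical: u' + v = 0.59 + 0.59 = 1.18c
Relativistic: u = (0.59 + 0.59)/(1 + 0.3481) = 1.18/1.3481 = 0.8753c
Difference: 1.18 - 0.8753 = 0.3047c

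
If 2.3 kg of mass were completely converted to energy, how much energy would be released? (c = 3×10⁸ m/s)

Using E = mc²:
c² = (3×10⁸)² = 9×10¹⁶ m²/s²
E = 2.3 × 9×10¹⁶ = 2.070×10¹⁷ J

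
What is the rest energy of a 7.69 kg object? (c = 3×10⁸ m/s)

c² = (3×10⁸)² = 9.000×10¹⁶ m²/s²
E₀ = mc² = 7.69 × 9.000×10¹⁶ = 6.921×10¹⁷ J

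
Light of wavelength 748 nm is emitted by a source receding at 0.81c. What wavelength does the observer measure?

β = 0.81
Wavelength Doppler factor = √(1.81/0.19) = √(9.5263) = 3.0865
λ_obs = 748 × 3.0865 = 2309 nm (redshift)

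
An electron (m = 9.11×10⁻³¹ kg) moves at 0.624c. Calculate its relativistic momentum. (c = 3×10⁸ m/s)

γ = 1/√(1 - 0.624²) = 1.2797
v = 0.624 × 3×10⁸ = 1.872×10⁸ m/s
p = γmv = 1.2797 × 9.11×10⁻³¹ × 1.872×10⁸ = 2.182×10⁻²² kg·m/s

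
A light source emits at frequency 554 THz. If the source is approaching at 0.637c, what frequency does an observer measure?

β = v/c = 0.637
(1+β)/(1-β) = 1.637/0.363 = 4.5096
Doppler factor = √(4.5096) = 2.1236
f_obs = 554 × 2.1236 = 1176 THz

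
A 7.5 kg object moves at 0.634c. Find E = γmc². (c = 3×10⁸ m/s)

γ = 1/√(1 - 0.634²) = 1.293
mc² = 7.5 × (3×10⁸)² = 6.750×10¹⁷ J
E = γmc² = 1.293 × 6.750×10¹⁷ = 8.728×10¹⁷ J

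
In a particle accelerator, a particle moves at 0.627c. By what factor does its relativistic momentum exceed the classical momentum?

p_rel = γmv, p_class = mv
Ratio = γ = 1/√(1 - 0.627²)
= 1/√(0.606871) = 1.284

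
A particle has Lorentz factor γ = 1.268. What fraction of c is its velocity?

From γ = 1/√(1 - v²/c²):
1/γ² = 1/1.268² = 0.621959
v²/c² = 1 - 0.621959 = 0.378041
v/c = √(0.378041) = 0.6149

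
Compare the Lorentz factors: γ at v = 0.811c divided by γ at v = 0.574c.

γ₁ = 1/√(1 - 0.811²) = 1.709
γ₂ = 1/√(1 - 0.574²) = 1.221
γ₁/γ₂ = 1.709/1.221 = 1.400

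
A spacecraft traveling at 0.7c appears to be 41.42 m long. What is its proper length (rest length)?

Contracted length L = 41.42 m
γ = 1/√(1 - 0.7²) = 1.4003
L₀ = γL = 1.4003 × 41.42 = 58.00 m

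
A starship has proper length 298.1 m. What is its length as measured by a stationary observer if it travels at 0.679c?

Proper length L₀ = 298.1 m
γ = 1/√(1 - 0.679²) = 1.36214
L = L₀/γ = 298.1/1.36214 = 218.8 m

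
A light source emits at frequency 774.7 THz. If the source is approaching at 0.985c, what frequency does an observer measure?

β = v/c = 0.985
(1+β)/(1-β) = 1.985/0.015 = 132.333
Doppler factor = √(132.333) = 11.504
f_obs = 774.7 × 11.504 = 8912 THz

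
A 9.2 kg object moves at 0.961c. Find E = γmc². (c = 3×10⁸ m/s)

γ = 1/√(1 - 0.961²) = 3.616
mc² = 9.2 × (3×10⁸)² = 8.280×10¹⁷ J
E = γmc² = 3.616 × 8.280×10¹⁷ = 2.994×10¹⁸ J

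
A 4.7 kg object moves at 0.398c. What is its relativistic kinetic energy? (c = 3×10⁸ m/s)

γ = 1/√(1 - 0.398²) = 1.09005
γ - 1 = 0.09005
KE = (γ-1)mc² = 0.09005 × 4.7 × (3×10⁸)² = 3.809×10¹⁶ J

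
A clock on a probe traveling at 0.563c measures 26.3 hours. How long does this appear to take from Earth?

Proper time Δt₀ = 26.3 hours
γ = 1/√(1 - 0.563²) = 1.210
Δt = γΔt₀ = 1.210 × 26.3 = 31.82 hours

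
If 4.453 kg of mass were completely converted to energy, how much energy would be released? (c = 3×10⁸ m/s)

Using E = mc²:
c² = (3×10⁸)² = 9×10¹⁶ m²/s²
E = 4.453 × 9×10¹⁶ = 4.008×10¹⁷ J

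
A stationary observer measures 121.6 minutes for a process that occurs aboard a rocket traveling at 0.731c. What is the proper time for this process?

Dilated time Δt = 121.6 minutes
γ = 1/√(1 - 0.731²) = 1.4655
Δt₀ = Δt/γ = 121.6/1.4655 = 82.98 minutes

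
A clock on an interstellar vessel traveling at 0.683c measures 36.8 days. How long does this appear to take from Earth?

Proper time Δt₀ = 36.8 days
γ = 1/√(1 - 0.683²) = 1.369
Δt = γΔt₀ = 1.369 × 36.8 = 50.38 days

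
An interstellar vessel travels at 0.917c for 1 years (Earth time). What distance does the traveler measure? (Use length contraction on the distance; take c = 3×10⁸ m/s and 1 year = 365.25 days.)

Earth distance: d = v × t = 0.917c × 1 yr = 8.681×10¹⁵ m
γ = 2.507
d' = d/γ = 8.681×10¹⁵/2.507 = 3.463×10¹⁵ m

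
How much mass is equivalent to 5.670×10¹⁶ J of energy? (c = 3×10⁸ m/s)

From E = mc², we get m = E/c²
c² = (3×10⁸)² = 9×10¹⁶ m²/s²
m = 5.670×10¹⁶ / 9×10¹⁶ = 0.6300 kg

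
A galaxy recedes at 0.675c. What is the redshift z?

β = 0.675
(1+β)/(1-β) = 1.675/0.325 = 5.154
√(5.154) = 2.270
z = 2.270 - 1 = 1.270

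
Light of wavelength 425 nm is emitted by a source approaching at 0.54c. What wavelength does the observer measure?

β = 0.54
Wavelength Doppler factor = √(0.46/1.54) = √(0.2987) = 0.5465
λ_obs = 425 × 0.5465 = 232.3 nm (blueshift)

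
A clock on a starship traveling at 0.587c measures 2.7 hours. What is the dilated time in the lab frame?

Proper time Δt₀ = 2.7 hours
γ = 1/√(1 - 0.587²) = 1.235
Δt = γΔt₀ = 1.235 × 2.7 = 3.335 hours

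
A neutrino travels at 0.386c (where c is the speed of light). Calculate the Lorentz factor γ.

v/c = 0.386, so (v/c)² = 0.148996
1 - (v/c)² = 0.851004
γ = 1/√(0.851004) = 1.084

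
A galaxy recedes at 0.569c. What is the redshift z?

β = 0.569
(1+β)/(1-β) = 1.569/0.431 = 3.640
√(3.640) = 1.908
z = 1.908 - 1 = 0.9080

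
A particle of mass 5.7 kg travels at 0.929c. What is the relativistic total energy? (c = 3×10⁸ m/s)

γ = 1/√(1 - 0.929²) = 2.702
mc² = 5.7 × (3×10⁸)² = 5.130×10¹⁷ J
E = γmc² = 2.702 × 5.130×10¹⁷ = 1.386×10¹⁸ J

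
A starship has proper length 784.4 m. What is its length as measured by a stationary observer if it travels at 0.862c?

Proper length L₀ = 784.4 m
γ = 1/√(1 - 0.862²) = 1.973
L = L₀/γ = 784.4/1.973 = 397.6 m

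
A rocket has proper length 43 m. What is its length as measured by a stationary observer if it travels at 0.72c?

Proper length L₀ = 43 m
γ = 1/√(1 - 0.72²) = 1.441
L = L₀/γ = 43/1.441 = 29.84 m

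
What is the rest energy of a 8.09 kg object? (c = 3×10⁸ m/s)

c² = (3×10⁸)² = 9.000×10¹⁶ m²/s²
E₀ = mc² = 8.09 × 9.000×10¹⁶ = 7.281×10¹⁷ J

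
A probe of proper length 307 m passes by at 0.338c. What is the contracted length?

Proper length L₀ = 307 m
γ = 1/√(1 - 0.338²) = 1.0625
L = L₀/γ = 307/1.0625 = 288.9 m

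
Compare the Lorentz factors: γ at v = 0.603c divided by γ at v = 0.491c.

γ₁ = 1/√(1 - 0.603²) = 1.254
γ₂ = 1/√(1 - 0.491²) = 1.148
γ₁/γ₂ = 1.254/1.148 = 1.092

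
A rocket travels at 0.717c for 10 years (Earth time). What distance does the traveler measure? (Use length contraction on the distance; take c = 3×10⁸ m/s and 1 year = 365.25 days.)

Earth distance: d = v × t = 0.717c × 10 yr = 6.7880×10¹⁶ m
γ = 1.4346
d' = d/γ = 6.7880×10¹⁶/1.4346 = 4.732×10¹⁶ m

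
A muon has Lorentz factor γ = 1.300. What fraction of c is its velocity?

From γ = 1/√(1 - v²/c²):
1/γ² = 1/1.300² = 0.5917
v²/c² = 1 - 0.5917 = 0.4083
v/c = √(0.4083) = 0.6390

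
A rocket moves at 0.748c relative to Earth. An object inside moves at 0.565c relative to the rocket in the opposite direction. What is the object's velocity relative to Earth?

Object's velocity in rocket frame is u' = -0.565c
u = (u' + v)/(1 + u'v/c²) = (v - 0.565)/(1 - 0.565·v/c²)
Numerator: 0.748 - 0.565 = 0.183
Denominator: 1 - 0.42262 = 0.57738
u = 0.183/0.57738 = 0.3169c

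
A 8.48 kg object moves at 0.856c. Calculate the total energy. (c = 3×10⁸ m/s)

γ = 1/√(1 - 0.856²) = 1.934
mc² = 8.48 × (3×10⁸)² = 7.632×10¹⁷ J
E = γmc² = 1.934 × 7.632×10¹⁷ = 1.476×10¹⁸ J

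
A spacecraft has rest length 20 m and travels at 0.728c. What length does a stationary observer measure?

Proper length L₀ = 20 m
γ = 1/√(1 - 0.728²) = 1.459
L = L₀/γ = 20/1.459 = 13.71 m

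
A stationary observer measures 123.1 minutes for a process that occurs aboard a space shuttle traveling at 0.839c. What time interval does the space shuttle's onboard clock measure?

Dilated time Δt = 123.1 minutes
γ = 1/√(1 - 0.839²) = 1.8378
Δt₀ = Δt/γ = 123.1/1.8378 = 66.98 minutes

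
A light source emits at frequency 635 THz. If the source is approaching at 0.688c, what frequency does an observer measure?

β = v/c = 0.688
(1+β)/(1-β) = 1.688/0.312 = 5.410
Doppler factor = √(5.410) = 2.326
f_obs = 635 × 2.326 = 1477 THz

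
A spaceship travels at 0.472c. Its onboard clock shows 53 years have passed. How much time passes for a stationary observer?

Proper time Δt₀ = 53 years
γ = 1/√(1 - 0.472²) = 1.1343
Δt = γΔt₀ = 1.1343 × 53 = 60.12 years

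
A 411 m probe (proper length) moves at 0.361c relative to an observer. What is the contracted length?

Proper length L₀ = 411 m
γ = 1/√(1 - 0.361²) = 1.0723
L = L₀/γ = 411/1.0723 = 383.3 m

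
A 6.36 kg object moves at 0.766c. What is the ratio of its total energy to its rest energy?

E = γmc², E₀ = mc²
E/E₀ = γ = 1/√(1 - 0.766²) = 1.556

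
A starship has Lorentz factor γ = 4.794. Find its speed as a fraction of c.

From γ = 1/√(1 - v²/c²):
1/γ² = 1/4.794² = 0.04351
v²/c² = 1 - 0.04351 = 0.9565
v/c = √(0.9565) = 0.9780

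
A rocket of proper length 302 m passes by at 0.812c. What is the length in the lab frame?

Proper length L₀ = 302 m
γ = 1/√(1 - 0.812²) = 1.713
L = L₀/γ = 302/1.713 = 176.3 m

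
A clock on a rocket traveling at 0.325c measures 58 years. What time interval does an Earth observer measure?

Proper time Δt₀ = 58 years
γ = 1/√(1 - 0.325²) = 1.0574
Δt = γΔt₀ = 1.0574 × 58 = 61.33 years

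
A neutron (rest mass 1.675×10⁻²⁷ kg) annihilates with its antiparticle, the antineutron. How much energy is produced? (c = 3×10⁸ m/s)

Both particles have the same rest mass, so total mass = 2m
E = 2m·c² = 2 × 1.675×10⁻²⁷ × (3×10⁸)²
= 2 × 1.675×10⁻²⁷ × 9×10¹⁶
= 3.015×10⁻¹⁰ J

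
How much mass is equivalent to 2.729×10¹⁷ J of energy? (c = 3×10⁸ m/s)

From E = mc², we get m = E/c²
c² = (3×10⁸)² = 9×10¹⁶ m²/s²
m = 2.729×10¹⁷ / 9×10¹⁶ = 3.032 kg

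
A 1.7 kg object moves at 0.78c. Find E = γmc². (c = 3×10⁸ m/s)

γ = 1/√(1 - 0.78²) = 1.598
mc² = 1.7 × (3×10⁸)² = 1.530×10¹⁷ J
E = γmc² = 1.598 × 1.530×10¹⁷ = 2.445×10¹⁷ J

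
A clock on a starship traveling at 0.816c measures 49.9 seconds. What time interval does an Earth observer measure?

Proper time Δt₀ = 49.9 seconds
γ = 1/√(1 - 0.816²) = 1.7299
Δt = γΔt₀ = 1.7299 × 49.9 = 86.32 seconds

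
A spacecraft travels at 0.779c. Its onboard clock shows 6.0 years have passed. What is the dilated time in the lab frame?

Proper time Δt₀ = 6.0 years
γ = 1/√(1 - 0.779²) = 1.5948
Δt = γΔt₀ = 1.5948 × 6.0 = 9.569 years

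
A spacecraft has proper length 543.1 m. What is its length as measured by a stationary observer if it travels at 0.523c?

Proper length L₀ = 543.1 m
γ = 1/√(1 - 0.523²) = 1.1733
L = L₀/γ = 543.1/1.1733 = 462.9 m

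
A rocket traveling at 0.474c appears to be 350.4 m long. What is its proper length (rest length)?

Contracted length L = 350.4 m
γ = 1/√(1 - 0.474²) = 1.1357
L₀ = γL = 1.1357 × 350.4 = 397.9 m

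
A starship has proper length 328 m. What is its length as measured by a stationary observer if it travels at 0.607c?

Proper length L₀ = 328 m
γ = 1/√(1 - 0.607²) = 1.258
L = L₀/γ = 328/1.258 = 260.7 m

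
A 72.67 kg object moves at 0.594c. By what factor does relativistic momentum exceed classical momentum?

p_rel = γmv, p_class = mv
Ratio = γ = 1/√(1 - 0.594²) = 1.243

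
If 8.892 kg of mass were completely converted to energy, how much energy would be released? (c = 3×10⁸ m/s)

Using E = mc²:
c² = (3×10⁸)² = 9×10¹⁶ m²/s²
E = 8.892 × 9×10¹⁶ = 8.003×10¹⁷ J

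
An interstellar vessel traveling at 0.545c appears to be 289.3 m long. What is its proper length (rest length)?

Contracted length L = 289.3 m
γ = 1/√(1 - 0.545²) = 1.1927
L₀ = γL = 1.1927 × 289.3 = 345.0 m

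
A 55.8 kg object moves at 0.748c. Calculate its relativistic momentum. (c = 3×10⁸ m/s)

γ = 1/√(1 - 0.748²) = 1.507
v = 0.748 × 3×10⁸ = 2.244×10⁸ m/s
p = γmv = 1.507 × 55.8 × 2.244×10⁸ = 1.887×10¹⁰ kg·m/s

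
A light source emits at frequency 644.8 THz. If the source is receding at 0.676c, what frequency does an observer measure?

β = v/c = 0.676
(1-β)/(1+β) = 0.324/1.676 = 0.1933
Doppler factor = √(0.1933) = 0.4397
f_obs = 644.8 × 0.4397 = 283.5 THz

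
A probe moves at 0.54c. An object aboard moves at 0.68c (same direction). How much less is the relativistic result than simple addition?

Classical: u' + v = 0.68 + 0.54 = 1.22c
Relativistic: u = (0.68 + 0.54)/(1 + 0.3672) = 1.22/1.3672 = 0.8923c
Difference: 1.22 - 0.8923 = 0.3277c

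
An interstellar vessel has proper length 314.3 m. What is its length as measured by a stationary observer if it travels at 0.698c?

Proper length L₀ = 314.3 m
γ = 1/√(1 - 0.698²) = 1.396
L = L₀/γ = 314.3/1.396 = 225.1 m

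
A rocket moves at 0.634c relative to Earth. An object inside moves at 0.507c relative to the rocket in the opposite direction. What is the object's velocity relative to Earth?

Object's velocity in rocket frame is u' = -0.507c
u = (u' + v)/(1 + u'v/c²) = (v - 0.507)/(1 - 0.507·v/c²)
Numerator: 0.634 - 0.507 = 0.127
Denominator: 1 - 0.321438 = 0.678562
u = 0.127/0.678562 = 0.1872c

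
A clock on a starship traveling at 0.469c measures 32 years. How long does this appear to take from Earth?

Proper time Δt₀ = 32 years
γ = 1/√(1 - 0.469²) = 1.1322
Δt = γΔt₀ = 1.1322 × 32 = 36.23 years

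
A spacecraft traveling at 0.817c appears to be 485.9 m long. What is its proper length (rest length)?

Contracted length L = 485.9 m
γ = 1/√(1 - 0.817²) = 1.734
L₀ = γL = 1.734 × 485.9 = 842.6 m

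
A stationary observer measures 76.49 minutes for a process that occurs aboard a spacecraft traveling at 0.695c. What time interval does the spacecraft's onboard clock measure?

Dilated time Δt = 76.49 minutes
γ = 1/√(1 - 0.695²) = 1.3908
Δt₀ = Δt/γ = 76.49/1.3908 = 55.00 minutes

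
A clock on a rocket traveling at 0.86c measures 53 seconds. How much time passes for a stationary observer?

Proper time Δt₀ = 53 seconds
γ = 1/√(1 - 0.86²) = 1.960
Δt = γΔt₀ = 1.960 × 53 = 103.9 seconds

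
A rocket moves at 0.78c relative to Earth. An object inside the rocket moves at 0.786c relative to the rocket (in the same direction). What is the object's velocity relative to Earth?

u = (u' + v)/(1 + u'v/c²)
Numerator: 0.786 + 0.78 = 1.566
Denominator: 1 + 0.61308 = 1.61308
u = 1.566/1.61308 = 0.9708c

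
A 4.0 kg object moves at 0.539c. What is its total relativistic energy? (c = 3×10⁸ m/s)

γ = 1/√(1 - 0.539²) = 1.1872
mc² = 4.0 × (3×10⁸)² = 3.600×10¹⁷ J
E = γmc² = 1.1872 × 3.600×10¹⁷ = 4.274×10¹⁷ J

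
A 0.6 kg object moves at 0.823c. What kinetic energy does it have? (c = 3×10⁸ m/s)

γ = 1/√(1 - 0.823²) = 1.7604
γ - 1 = 0.7604
KE = (γ-1)mc² = 0.7604 × 0.6 × (3×10⁸)² = 4.106×10¹⁶ J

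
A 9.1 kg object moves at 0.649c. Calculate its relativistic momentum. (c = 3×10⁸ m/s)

γ = 1/√(1 - 0.649²) = 1.3144
v = 0.649 × 3×10⁸ = 1.947×10⁸ m/s
p = γmv = 1.3144 × 9.1 × 1.947×10⁸ = 2.329×10⁹ kg·m/s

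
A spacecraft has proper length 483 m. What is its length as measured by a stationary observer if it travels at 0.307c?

Proper length L₀ = 483 m
γ = 1/√(1 - 0.307²) = 1.0507
L = L₀/γ = 483/1.0507 = 459.7 m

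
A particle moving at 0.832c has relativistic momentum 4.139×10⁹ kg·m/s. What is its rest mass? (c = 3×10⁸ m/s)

γ = 1/√(1 - 0.832²) = 1.8025
v = 0.832 × 3×10⁸ = 2.496×10⁸ m/s
m = p/(γv) = 4.139×10⁹/(1.8025 × 2.496×10⁸) = 9.200 kg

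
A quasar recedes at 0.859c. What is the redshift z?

β = 0.859
(1+β)/(1-β) = 1.859/0.141 = 13.184
√(13.184) = 3.631
z = 3.631 - 1 = 2.631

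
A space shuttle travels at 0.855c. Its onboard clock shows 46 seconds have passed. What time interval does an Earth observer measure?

Proper time Δt₀ = 46 seconds
γ = 1/√(1 - 0.855²) = 1.9282
Δt = γΔt₀ = 1.9282 × 46 = 88.70 seconds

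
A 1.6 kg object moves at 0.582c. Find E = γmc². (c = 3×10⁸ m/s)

γ = 1/√(1 - 0.582²) = 1.230
mc² = 1.6 × (3×10⁸)² = 1.440×10¹⁷ J
E = γmc² = 1.230 × 1.440×10¹⁷ = 1.771×10¹⁷ J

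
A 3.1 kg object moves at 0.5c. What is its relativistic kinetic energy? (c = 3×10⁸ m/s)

γ = 1/√(1 - 0.5²) = 1.1547
γ - 1 = 0.1547
KE = (γ-1)mc² = 0.1547 × 3.1 × (3×10⁸)² = 4.316×10¹⁶ J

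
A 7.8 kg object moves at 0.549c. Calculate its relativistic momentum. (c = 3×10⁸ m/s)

γ = 1/√(1 - 0.549²) = 1.1964
v = 0.549 × 3×10⁸ = 1.647×10⁸ m/s
p = γmv = 1.1964 × 7.8 × 1.647×10⁸ = 1.537×10⁹ kg·m/s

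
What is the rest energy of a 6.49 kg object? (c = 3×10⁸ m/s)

c² = (3×10⁸)² = 9.000×10¹⁶ m²/s²
E₀ = mc² = 6.49 × 9.000×10¹⁶ = 5.841×10¹⁷ J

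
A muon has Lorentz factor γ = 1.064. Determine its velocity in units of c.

From γ = 1/√(1 - v²/c²):
1/γ² = 1/1.064² = 0.8833
v²/c² = 1 - 0.8833 = 0.1167
v/c = √(0.1167) = 0.3416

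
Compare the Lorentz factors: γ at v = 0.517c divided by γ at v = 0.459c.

γ₁ = 1/√(1 - 0.517²) = 1.1682
γ₂ = 1/√(1 - 0.459²) = 1.1256
γ₁/γ₂ = 1.1682/1.1256 = 1.038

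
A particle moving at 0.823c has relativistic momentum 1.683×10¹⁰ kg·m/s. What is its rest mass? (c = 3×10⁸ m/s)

γ = 1/√(1 - 0.823²) = 1.7604
v = 0.823 × 3×10⁸ = 2.469×10⁸ m/s
m = p/(γv) = 1.683×10¹⁰/(1.7604 × 2.469×10⁸) = 38.72 kg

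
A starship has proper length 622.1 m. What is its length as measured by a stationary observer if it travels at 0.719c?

Proper length L₀ = 622.1 m
γ = 1/√(1 - 0.719²) = 1.4388
L = L₀/γ = 622.1/1.4388 = 432.4 m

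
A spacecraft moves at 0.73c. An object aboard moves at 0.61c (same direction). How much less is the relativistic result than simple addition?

Classical: u' + v = 0.61 + 0.73 = 1.34c
Relativistic: u = (0.61 + 0.73)/(1 + 0.4453) = 1.34/1.4453 = 0.9271c
Difference: 1.34 - 0.9271 = 0.4129c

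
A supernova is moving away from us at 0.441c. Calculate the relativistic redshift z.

β = 0.441
(1+β)/(1-β) = 1.441/0.559 = 2.578
√(2.578) = 1.6056
z = 1.6056 - 1 = 0.6056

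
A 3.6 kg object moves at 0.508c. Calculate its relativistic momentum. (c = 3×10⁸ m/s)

γ = 1/√(1 - 0.508²) = 1.16096
v = 0.508 × 3×10⁸ = 1.524×10⁸ m/s
p = γmv = 1.16096 × 3.6 × 1.524×10⁸ = 6.369×10⁸ kg·m/s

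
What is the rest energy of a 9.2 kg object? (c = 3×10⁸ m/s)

c² = (3×10⁸)² = 9.000×10¹⁶ m²/s²
E₀ = mc² = 9.2 × 9.000×10¹⁶ = 8.280×10¹⁷ J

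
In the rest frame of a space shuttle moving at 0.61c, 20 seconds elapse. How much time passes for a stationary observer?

Proper time Δt₀ = 20 seconds
γ = 1/√(1 - 0.61²) = 1.262
Δt = γΔt₀ = 1.262 × 20 = 25.24 seconds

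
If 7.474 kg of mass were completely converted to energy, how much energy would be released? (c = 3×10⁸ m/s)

Using E = mc²:
c² = (3×10⁸)² = 9×10¹⁶ m²/s²
E = 7.474 × 9×10¹⁶ = 6.727×10¹⁷ J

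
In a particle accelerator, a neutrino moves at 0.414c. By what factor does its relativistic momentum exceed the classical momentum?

p_rel = γmv, p_class = mv
Ratio = γ = 1/√(1 - 0.414²)
= 1/√(0.828604) = 1.099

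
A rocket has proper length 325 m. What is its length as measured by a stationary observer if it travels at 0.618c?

Proper length L₀ = 325 m
γ = 1/√(1 - 0.618²) = 1.272
L = L₀/γ = 325/1.272 = 255.5 m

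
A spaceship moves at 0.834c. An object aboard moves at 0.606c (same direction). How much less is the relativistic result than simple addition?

Classical: u' + v = 0.606 + 0.834 = 1.44c
Relativistic: u = (0.606 + 0.834)/(1 + 0.505404) = 1.44/1.505404 = 0.9566c
Difference: 1.44 - 0.9566 = 0.4834c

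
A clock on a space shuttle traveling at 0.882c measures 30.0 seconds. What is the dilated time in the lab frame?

Proper time Δt₀ = 30.0 seconds
γ = 1/√(1 - 0.882²) = 2.122
Δt = γΔt₀ = 2.122 × 30.0 = 63.66 seconds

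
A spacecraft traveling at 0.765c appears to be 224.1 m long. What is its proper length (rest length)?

Contracted length L = 224.1 m
γ = 1/√(1 - 0.765²) = 1.553
L₀ = γL = 1.553 × 224.1 = 348.0 m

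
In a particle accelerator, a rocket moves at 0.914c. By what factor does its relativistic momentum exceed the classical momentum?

p_rel = γmv, p_class = mv
Ratio = γ = 1/√(1 - 0.914²)
= 1/√(0.164604) = 2.465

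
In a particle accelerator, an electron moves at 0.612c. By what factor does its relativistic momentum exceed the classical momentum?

p_rel = γmv, p_class = mv
Ratio = γ = 1/√(1 - 0.612²)
= 1/√(0.625456) = 1.264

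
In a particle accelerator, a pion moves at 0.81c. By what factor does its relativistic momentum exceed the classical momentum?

p_rel = γmv, p_class = mv
Ratio = γ = 1/√(1 - 0.81²)
= 1/√(0.3439) = 1.705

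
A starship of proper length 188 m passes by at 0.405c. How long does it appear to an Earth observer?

Proper length L₀ = 188 m
γ = 1/√(1 - 0.405²) = 1.0937
L = L₀/γ = 188/1.0937 = 171.9 m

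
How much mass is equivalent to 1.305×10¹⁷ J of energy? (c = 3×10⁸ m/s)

From E = mc², we get m = E/c²
c² = (3×10⁸)² = 9×10¹⁶ m²/s²
m = 1.305×10¹⁷ / 9×10¹⁶ = 1.450 kg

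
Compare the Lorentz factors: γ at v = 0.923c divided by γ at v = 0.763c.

γ₁ = 1/√(1 - 0.923²) = 2.599
γ₂ = 1/√(1 - 0.763²) = 1.547
γ₁/γ₂ = 2.599/1.547 = 1.680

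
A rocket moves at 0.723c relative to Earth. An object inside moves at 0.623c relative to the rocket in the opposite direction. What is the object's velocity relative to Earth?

Object's velocity in rocket frame is u' = -0.623c
u = (u' + v)/(1 + u'v/c²) = (v - 0.623)/(1 - 0.623·v/c²)
Numerator: 0.723 - 0.623 = 0.1
Denominator: 1 - 0.450429 = 0.549571
u = 0.1/0.549571 = 0.1820c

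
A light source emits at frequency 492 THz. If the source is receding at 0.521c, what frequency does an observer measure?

β = v/c = 0.521
(1-β)/(1+β) = 0.479/1.521 = 0.3149
Doppler factor = √(0.3149) = 0.5612
f_obs = 492 × 0.5612 = 276.1 THz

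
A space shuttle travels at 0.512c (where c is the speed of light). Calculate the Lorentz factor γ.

v/c = 0.512, so (v/c)² = 0.262144
1 - (v/c)² = 0.737856
γ = 1/√(0.737856) = 1.164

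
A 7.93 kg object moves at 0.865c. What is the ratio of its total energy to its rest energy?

E = γmc², E₀ = mc²
E/E₀ = γ = 1/√(1 - 0.865²) = 1.993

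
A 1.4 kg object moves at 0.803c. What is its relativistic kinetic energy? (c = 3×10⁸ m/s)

γ = 1/√(1 - 0.803²) = 1.6779
γ - 1 = 0.6779
KE = (γ-1)mc² = 0.6779 × 1.4 × (3×10⁸)² = 8.542×10¹⁶ J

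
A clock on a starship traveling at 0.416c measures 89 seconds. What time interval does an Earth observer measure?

Proper time Δt₀ = 89 seconds
γ = 1/√(1 - 0.416²) = 1.0997
Δt = γΔt₀ = 1.0997 × 89 = 97.87 seconds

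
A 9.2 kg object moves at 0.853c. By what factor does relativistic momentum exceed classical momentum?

p_rel = γmv, p_class = mv
Ratio = γ = 1/√(1 - 0.853²) = 1.916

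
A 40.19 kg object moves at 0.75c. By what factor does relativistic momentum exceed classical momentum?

p_rel = γmv, p_class = mv
Ratio = γ = 1/√(1 - 0.75²) = 1.512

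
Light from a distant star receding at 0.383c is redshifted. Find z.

β = 0.383
(1+β)/(1-β) = 1.383/0.617 = 2.2415
√(2.2415) = 1.4972
z = 1.4972 - 1 = 0.4972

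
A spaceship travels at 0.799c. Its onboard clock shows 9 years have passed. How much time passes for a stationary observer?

Proper time Δt₀ = 9 years
γ = 1/√(1 - 0.799²) = 1.663
Δt = γΔt₀ = 1.663 × 9 = 14.97 years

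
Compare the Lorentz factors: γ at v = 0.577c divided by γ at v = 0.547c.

γ₁ = 1/√(1 - 0.577²) = 1.2244
γ₂ = 1/√(1 - 0.547²) = 1.1946
γ₁/γ₂ = 1.2244/1.1946 = 1.025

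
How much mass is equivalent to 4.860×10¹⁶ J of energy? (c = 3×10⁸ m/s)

From E = mc², we get m = E/c²
c² = (3×10⁸)² = 9×10¹⁶ m²/s²
m = 4.860×10¹⁶ / 9×10¹⁶ = 0.5400 kg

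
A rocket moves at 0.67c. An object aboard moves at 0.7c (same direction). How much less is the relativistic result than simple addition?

Classical: u' + v = 0.7 + 0.67 = 1.37c
Relativistic: u = (0.7 + 0.67)/(1 + 0.469) = 1.37/1.469 = 0.9326c
Difference: 1.37 - 0.9326 = 0.4374c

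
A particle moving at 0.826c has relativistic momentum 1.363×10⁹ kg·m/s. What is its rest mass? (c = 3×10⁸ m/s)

γ = 1/√(1 - 0.826²) = 1.7741
v = 0.826 × 3×10⁸ = 2.478×10⁸ m/s
m = p/(γv) = 1.363×10⁹/(1.7741 × 2.478×10⁸) = 3.100 kg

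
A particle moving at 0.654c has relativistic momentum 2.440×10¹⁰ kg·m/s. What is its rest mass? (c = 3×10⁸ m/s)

γ = 1/√(1 - 0.654²) = 1.3219
v = 0.654 × 3×10⁸ = 1.962×10⁸ m/s
m = p/(γv) = 2.440×10¹⁰/(1.3219 × 1.962×10⁸) = 94.08 kg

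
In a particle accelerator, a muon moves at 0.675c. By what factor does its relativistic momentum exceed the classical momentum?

p_rel = γmv, p_class = mv
Ratio = γ = 1/√(1 - 0.675²)
= 1/√(0.544375) = 1.355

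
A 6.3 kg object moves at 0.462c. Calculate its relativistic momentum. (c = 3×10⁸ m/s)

γ = 1/√(1 - 0.462²) = 1.12755
v = 0.462 × 3×10⁸ = 1.386×10⁸ m/s
p = γmv = 1.12755 × 6.3 × 1.386×10⁸ = 9.846×10⁸ kg·m/s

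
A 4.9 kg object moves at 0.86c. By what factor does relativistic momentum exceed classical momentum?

p_rel = γmv, p_class = mv
Ratio = γ = 1/√(1 - 0.86²) = 1.960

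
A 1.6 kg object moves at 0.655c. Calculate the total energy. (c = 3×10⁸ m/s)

γ = 1/√(1 - 0.655²) = 1.3234
mc² = 1.6 × (3×10⁸)² = 1.440×10¹⁷ J
E = γmc² = 1.3234 × 1.440×10¹⁷ = 1.906×10¹⁷ J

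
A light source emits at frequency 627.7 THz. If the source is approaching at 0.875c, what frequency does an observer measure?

β = v/c = 0.875
(1+β)/(1-β) = 1.875/0.125 = 15.00
Doppler factor = √(15.00) = 3.873
f_obs = 627.7 × 3.873 = 2431 THz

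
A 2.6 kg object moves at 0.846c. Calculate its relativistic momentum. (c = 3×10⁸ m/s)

γ = 1/√(1 - 0.846²) = 1.876
v = 0.846 × 3×10⁸ = 2.538×10⁸ m/s
p = γmv = 1.876 × 2.6 × 2.538×10⁸ = 1.238×10⁹ kg·m/s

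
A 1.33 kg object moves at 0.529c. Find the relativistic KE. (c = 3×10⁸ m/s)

γ = 1/√(1 - 0.529²) = 1.1784
γ - 1 = 0.1784
KE = (γ-1)mc² = 0.1784 × 1.33 × (3×10⁸)² = 2.135×10¹⁶ J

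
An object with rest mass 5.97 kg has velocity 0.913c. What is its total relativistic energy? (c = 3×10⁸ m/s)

γ = 1/√(1 - 0.913²) = 2.451
mc² = 5.97 × (3×10⁸)² = 5.373×10¹⁷ J
E = γmc² = 2.451 × 5.373×10¹⁷ = 1.317×10¹⁸ J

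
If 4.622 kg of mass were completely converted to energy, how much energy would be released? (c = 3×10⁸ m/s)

Using E = mc²:
c² = (3×10⁸)² = 9×10¹⁶ m²/s²
E = 4.622 × 9×10¹⁶ = 4.160×10¹⁷ J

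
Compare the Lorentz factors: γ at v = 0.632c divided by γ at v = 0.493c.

γ₁ = 1/√(1 - 0.632²) = 1.290
γ₂ = 1/√(1 - 0.493²) = 1.149
γ₁/γ₂ = 1.290/1.149 = 1.123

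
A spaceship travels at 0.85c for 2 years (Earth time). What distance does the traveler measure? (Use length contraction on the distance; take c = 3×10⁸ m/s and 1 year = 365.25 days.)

Earth distance: d = v × t = 0.85c × 2 yr = 1.6094×10¹⁶ m
γ = 1.8983
d' = d/γ = 1.6094×10¹⁶/1.8983 = 8.478×10¹⁵ m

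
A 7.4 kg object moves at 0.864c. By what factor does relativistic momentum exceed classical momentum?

p_rel = γmv, p_class = mv
Ratio = γ = 1/√(1 - 0.864²) = 1.986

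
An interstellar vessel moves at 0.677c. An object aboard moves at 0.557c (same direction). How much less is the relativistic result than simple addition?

Classical: u' + v = 0.557 + 0.677 = 1.234c
Relativistic: u = (0.557 + 0.677)/(1 + 0.377089) = 1.234/1.377089 = 0.8961c
Difference: 1.234 - 0.8961 = 0.3379c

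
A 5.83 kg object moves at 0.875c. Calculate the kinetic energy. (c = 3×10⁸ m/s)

γ = 1/√(1 - 0.875²) = 2.0656
γ - 1 = 1.0656
KE = (γ-1)mc² = 1.0656 × 5.83 × (3×10⁸)² = 5.591×10¹⁷ J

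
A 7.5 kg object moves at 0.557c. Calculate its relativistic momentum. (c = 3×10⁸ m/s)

γ = 1/√(1 - 0.557²) = 1.204
v = 0.557 × 3×10⁸ = 1.671×10⁸ m/s
p = γmv = 1.204 × 7.5 × 1.671×10⁸ = 1.509×10⁹ kg·m/s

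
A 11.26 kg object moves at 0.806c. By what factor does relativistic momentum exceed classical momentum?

p_rel = γmv, p_class = mv
Ratio = γ = 1/√(1 - 0.806²) = 1.689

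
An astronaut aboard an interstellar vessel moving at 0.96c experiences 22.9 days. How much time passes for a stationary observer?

Proper time Δt₀ = 22.9 days
γ = 1/√(1 - 0.96²) = 3.5714
Δt = γΔt₀ = 3.5714 × 22.9 = 81.79 days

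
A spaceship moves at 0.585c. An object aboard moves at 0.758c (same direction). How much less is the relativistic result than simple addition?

Classical: u' + v = 0.758 + 0.585 = 1.343c
Relativistic: u = (0.758 + 0.585)/(1 + 0.44343) = 1.343/1.44343 = 0.9304c
Difference: 1.343 - 0.9304 = 0.4126c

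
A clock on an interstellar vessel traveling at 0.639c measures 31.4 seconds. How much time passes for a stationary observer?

Proper time Δt₀ = 31.4 seconds
γ = 1/√(1 - 0.639²) = 1.300
Δt = γΔt₀ = 1.300 × 31.4 = 40.82 seconds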